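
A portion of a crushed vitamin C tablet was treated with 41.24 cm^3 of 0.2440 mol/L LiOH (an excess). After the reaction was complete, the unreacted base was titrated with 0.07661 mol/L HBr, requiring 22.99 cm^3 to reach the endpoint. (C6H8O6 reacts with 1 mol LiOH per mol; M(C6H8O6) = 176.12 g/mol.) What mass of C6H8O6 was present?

1.46 g

Total n(LiOH) added = 0.2440 x 0.04124 = 0.01006 mol.
n(HBr) used = 0.07661 x 0.02299 = 0.001761 mol, which equals the excess n(LiOH).
So n(LiOH) consumed by the sample = 0.01006 - 0.001761 = 0.008301 mol.
n(C6H8O6) = 0.008301 / 1 = 0.008301 mol.
mass = 0.008301 mol x 176.12 g/mol = 1.46 g.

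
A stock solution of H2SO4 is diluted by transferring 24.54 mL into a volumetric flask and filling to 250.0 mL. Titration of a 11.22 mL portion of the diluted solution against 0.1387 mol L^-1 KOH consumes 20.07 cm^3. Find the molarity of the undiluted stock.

n(KOH) = 0.1387 x 0.02007 = 0.002784 mol.
n(H2SO4) in the aliquot = 0.002784 x 1/2 = 0.001392 mol.
[diluted H2SO4] = 0.001392 / 0.01122 = 0.1241 M.
Dilution factor = 250.0/24.54 = 10.19, so [stock] = 0.1241 x 10.19 = 1.26 M.

1.26 M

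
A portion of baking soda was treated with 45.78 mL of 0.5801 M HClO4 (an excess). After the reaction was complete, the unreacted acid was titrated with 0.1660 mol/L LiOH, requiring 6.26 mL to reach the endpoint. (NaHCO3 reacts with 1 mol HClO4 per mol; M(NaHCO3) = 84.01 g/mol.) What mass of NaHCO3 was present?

2.14 g

Total n(HClO4) added = 0.5801 x 0.04578 = 0.02656 mol.
n(LiOH) used = 0.1660 x 0.006260 = 0.001039 mol, which equals the excess n(HClO4).
So n(HClO4) consumed by the sample = 0.02656 - 0.001039 = 0.02552 mol.
n(NaHCO3) = 0.02552 / 1 = 0.02552 mol.
mass = 0.02552 mol x 84.01 g/mol = 2.14 g.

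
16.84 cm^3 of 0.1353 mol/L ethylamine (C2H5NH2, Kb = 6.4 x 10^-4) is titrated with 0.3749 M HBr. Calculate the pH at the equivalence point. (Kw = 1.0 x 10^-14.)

n(C2H5NH2) = 0.1353 x 0.01684 = 0.002278 mol; V(HBr) at equivalence = 0.002278/0.3749 = 0.006077 L.
At equivalence the base is fully converted to C2H5NH3+; total volume = 0.02292 L, so [C2H5NH3+] = 0.002278/0.02292 = 0.09942 M.
Ka(C2H5NH3+) = Kw/Kb = 1.0e-14 / 6.4 x 10^-4 = 1.56e-11.
[H^+] = sqrt(Ka x [C2H5NH3+]) = sqrt(1.56e-11 x 0.09942) = 1.25e-6 M.
pH = -log(1.25e-6) = 5.90.

5.90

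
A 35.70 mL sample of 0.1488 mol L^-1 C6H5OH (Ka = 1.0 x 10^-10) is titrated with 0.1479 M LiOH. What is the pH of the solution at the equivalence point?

11.44

n(C6H5OH) = 0.1488 x 0.03570 = 0.005312 mol; V(LiOH) at equivalence = 0.005312/0.1479 = 0.03592 L.
At equivalence all the acid is converted to C6H5O-; total volume = 0.03570 + 0.03592 = 0.07162 L, so [C6H5O-] = 0.005312/0.07162 = 0.07417 M.
Kb = Kw/Ka = 1.0e-14 / 1.0 x 10^-10 = 0.000100.
[OH^-] = sqrt(Kb x [C6H5O-]) = sqrt(0.000100 x 0.07417) = 0.00272 M.
pOH = 2.56, so pH = 14.00 - 2.56 = 11.44.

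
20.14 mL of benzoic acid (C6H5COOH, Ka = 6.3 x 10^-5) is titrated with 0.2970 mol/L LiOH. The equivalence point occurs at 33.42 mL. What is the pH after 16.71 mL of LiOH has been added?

4.20

16.71 mL is exactly half the equivalence volume (33.42/2), i.e. the half-equivalence point.
There, n(HA) = n(A^-), so pH = pKa = -log(6.3 x 10^-5) = 4.20.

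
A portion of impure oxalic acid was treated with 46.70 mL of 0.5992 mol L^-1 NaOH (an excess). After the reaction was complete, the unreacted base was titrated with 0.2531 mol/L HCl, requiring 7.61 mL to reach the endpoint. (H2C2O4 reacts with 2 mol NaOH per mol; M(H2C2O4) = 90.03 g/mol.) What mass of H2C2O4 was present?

1.17 g

Total n(NaOH) added = 0.5992 x 0.04670 = 0.02798 mol.
n(HCl) used = 0.2531 x 0.007610 = 0.001926 mol, which equals the excess n(NaOH).
So n(NaOH) consumed by the sample = 0.02798 - 0.001926 = 0.02606 mol.
n(H2C2O4) = 0.02606 / 2 = 0.01303 mol.
mass = 0.01303 mol x 90.03 g/mol = 1.17 g.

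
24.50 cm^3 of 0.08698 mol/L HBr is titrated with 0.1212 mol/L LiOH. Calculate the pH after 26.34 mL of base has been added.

12.32

n(acid) = 0.08698 x 0.02450 = 0.002131 mol; n(LiOH) added = 0.1212 x 0.02634 = 0.003192 mol.
Base is in excess by 0.003192 - 0.002131 = 0.001061 mol in a total volume of 0.05084 L.
[OH^-] = 0.001061/0.05084 = 0.02088 M, so pOH = 1.68 and pH = 14.00 - 1.68 = 12.32.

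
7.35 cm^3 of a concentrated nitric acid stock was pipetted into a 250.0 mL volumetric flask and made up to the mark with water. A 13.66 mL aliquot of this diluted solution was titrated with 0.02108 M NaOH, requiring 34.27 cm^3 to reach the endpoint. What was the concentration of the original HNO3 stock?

1.80 M

n(NaOH) = 0.02108 x 0.03427 = 0.0007224 mol.
n(HNO3) in the aliquot = 0.0007224 mol.
[diluted HNO3] = 0.0007224 / 0.01366 = 0.05289 M.
Dilution factor = 250.0/7.350 = 34.01, so [stock] = 0.05289 x 34.01 = 1.80 M.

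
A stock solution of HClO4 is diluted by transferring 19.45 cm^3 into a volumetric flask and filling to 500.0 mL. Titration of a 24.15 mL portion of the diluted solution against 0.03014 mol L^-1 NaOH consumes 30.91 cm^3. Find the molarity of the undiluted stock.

n(NaOH) = 0.03014 x 0.03091 = 0.0009316 mol.
n(HClO4) in the aliquot = 0.0009316 mol.
[diluted HClO4] = 0.0009316 / 0.02415 = 0.03858 M.
Dilution factor = 500.0/19.45 = 25.71, so [stock] = 0.03858 x 25.71 = 0.992 M.

0.992 M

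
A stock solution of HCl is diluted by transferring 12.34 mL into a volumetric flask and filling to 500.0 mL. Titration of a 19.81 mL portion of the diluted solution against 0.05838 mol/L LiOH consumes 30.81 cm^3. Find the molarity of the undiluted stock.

n(LiOH) = 0.05838 x 0.03081 = 0.001799 mol.
n(HCl) in the aliquot = 0.001799 mol.
[diluted HCl] = 0.001799 / 0.01981 = 0.09080 M.
Dilution factor = 500.0/12.34 = 40.52, so [stock] = 0.09080 x 40.52 = 3.68 M.

3.68 M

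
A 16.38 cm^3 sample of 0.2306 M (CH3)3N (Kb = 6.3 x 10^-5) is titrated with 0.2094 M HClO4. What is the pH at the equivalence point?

5.38

n((CH3)3N) = 0.2306 x 0.01638 = 0.003777 mol; V(HClO4) at equivalence = 0.003777/0.2094 = 0.01804 L.
At equivalence the base is fully converted to (CH3)3NH+; total volume = 0.03442 L, so [(CH3)3NH+] = 0.003777/0.03442 = 0.1097 M.
Ka((CH3)3NH+) = Kw/Kb = 1.0e-14 / 6.3 x 10^-5 = 1.59e-10.
[H^+] = sqrt(Ka x [(CH3)3NH+]) = sqrt(1.59e-10 x 0.1097) = 4.17e-6 M.
pH = -log(4.17e-6) = 5.38.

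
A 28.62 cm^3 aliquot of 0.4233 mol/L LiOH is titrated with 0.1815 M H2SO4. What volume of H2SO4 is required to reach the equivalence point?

n(LiOH) = 0.4233 mol/L x 0.02862 L = 0.01211 mol.
The neutralisation is 2 LiOH : 1 H2SO4, so n(H2SO4) = 0.01211 x 1/2 = 0.006057 mol.
V(H2SO4) = 0.006057 / 0.1815 = 0.03337 L = 33.4 mL.

33.4 mL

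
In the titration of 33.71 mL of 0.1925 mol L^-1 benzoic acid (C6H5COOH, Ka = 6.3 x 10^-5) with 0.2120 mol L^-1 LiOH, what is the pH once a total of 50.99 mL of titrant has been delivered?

12.71

n(acid) = 0.1925 x 0.03371 = 0.006489 mol; n(LiOH) added = 0.2120 x 0.05099 = 0.01081 mol.
Base is in excess by 0.01081 - 0.006489 = 0.004321 mol in a total volume of 0.08470 L.
[OH^-] = 0.004321/0.08470 = 0.05101 M, so pOH = 1.29 and pH = 14.00 - 1.29 = 12.71.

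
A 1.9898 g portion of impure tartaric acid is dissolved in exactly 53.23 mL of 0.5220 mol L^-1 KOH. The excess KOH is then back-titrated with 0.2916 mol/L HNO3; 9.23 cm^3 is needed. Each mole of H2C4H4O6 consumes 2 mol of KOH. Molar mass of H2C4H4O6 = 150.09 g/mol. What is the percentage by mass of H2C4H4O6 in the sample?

Total n(KOH) added = 0.5220 x 0.05323 = 0.02779 mol.
n(HNO3) used = 0.2916 x 0.009230 = 0.002691 mol, which equals the excess n(KOH).
So n(KOH) consumed by the sample = 0.02779 - 0.002691 = 0.02509 mol.
n(H2C4H4O6) = 0.02509 / 2 = 0.01255 mol.
mass H2C4H4O6 = 0.01255 x 150.09 = 1.883 g, so %H2C4H4O6 = 1.883/1.9898 x 100 = 94.6%.

94.6%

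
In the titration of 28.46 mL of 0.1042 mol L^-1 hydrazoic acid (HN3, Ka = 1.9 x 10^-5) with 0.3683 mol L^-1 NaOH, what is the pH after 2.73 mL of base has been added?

Initial n(HN3) = 0.1042 x 0.02846 = 0.002966 mol.
n(NaOH) added = 0.3683 x 0.002730 = 0.001005 mol, converting that many moles of HN3 to N3-.
Remaining n(HN3) = 0.001960 mol; n(N3-) = 0.001005 mol.
By Henderson-Hasselbalch, pH = pKa + log([A^-]/[HA]) = 4.72 + log(0.001005/0.001960) = 4.72 + (-0.29) = 4.43.

4.43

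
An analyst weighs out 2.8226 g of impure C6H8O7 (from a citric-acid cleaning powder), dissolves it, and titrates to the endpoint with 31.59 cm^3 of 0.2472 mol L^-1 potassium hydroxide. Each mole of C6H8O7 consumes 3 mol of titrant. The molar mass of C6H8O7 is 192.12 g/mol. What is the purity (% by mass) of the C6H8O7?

17.7%

n(KOH) = 0.2472 x 0.03159 = 0.007809 mol.
n(C6H8O7) = 0.007809 / 3 = 0.002603 mol.
mass of C6H8O7 = 0.002603 x 192.12 = 0.5001 g.
% purity = 0.5001 / 2.8226 x 100 = 17.7%.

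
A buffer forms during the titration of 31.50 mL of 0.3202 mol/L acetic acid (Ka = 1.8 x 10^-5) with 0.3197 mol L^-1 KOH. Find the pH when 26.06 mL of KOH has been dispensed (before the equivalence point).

Initial n(CH3COOH) = 0.3202 x 0.03150 = 0.01009 mol.
n(KOH) added = 0.3197 x 0.02606 = 0.008331 mol, converting that many moles of CH3COOH to CH3COO-.
Remaining n(CH3COOH) = 0.001755 mol; n(CH3COO-) = 0.008331 mol.
By Henderson-Hasselbalch, pH = pKa + log([A^-]/[HA]) = 4.74 + log(0.008331/0.001755) = 4.74 + (+0.68) = 5.42.

5.42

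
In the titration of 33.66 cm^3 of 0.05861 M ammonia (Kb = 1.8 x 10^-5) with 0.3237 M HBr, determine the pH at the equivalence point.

n(NH3) = 0.05861 x 0.03366 = 0.001973 mol; V(HBr) at equivalence = 0.001973/0.3237 = 0.006095 L.
At equivalence the base is fully converted to NH4+; total volume = 0.03975 L, so [NH4+] = 0.001973/0.03975 = 0.04962 M.
Ka(NH4+) = Kw/Kb = 1.0e-14 / 1.8 x 10^-5 = 5.56e-10.
[H^+] = sqrt(Ka x [NH4+]) = sqrt(5.56e-10 x 0.04962) = 5.25e-6 M.
pH = -log(5.25e-6) = 5.28.

5.28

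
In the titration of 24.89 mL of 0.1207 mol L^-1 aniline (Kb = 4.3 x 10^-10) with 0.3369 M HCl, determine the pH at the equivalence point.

2.84

n(C6H5NH2) = 0.1207 x 0.02489 = 0.003004 mol; V(HCl) at equivalence = 0.003004/0.3369 = 0.008917 L.
At equivalence the base is fully converted to C6H5NH3+; total volume = 0.03381 L, so [C6H5NH3+] = 0.003004/0.03381 = 0.08886 M.
Ka(C6H5NH3+) = Kw/Kb = 1.0e-14 / 4.3 x 10^-10 = 2.33e-5.
[H^+] = sqrt(Ka x [C6H5NH3+]) = sqrt(2.33e-5 x 0.08886) = 0.00144 M.
pH = -log(0.00144) = 2.84.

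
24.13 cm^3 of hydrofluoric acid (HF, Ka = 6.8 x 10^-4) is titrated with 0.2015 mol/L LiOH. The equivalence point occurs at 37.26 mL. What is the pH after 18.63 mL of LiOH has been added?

3.17

18.63 mL is exactly half the equivalence volume (37.26/2), i.e. the half-equivalence point.
There, n(HA) = n(A^-), so pH = pKa = -log(6.8 x 10^-4) = 3.17.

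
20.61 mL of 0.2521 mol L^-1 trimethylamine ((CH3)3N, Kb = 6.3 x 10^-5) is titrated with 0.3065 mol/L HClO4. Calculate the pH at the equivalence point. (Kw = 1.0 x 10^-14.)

5.33

n((CH3)3N) = 0.2521 x 0.02061 = 0.005196 mol; V(HClO4) at equivalence = 0.005196/0.3065 = 0.01695 L.
At equivalence the base is fully converted to (CH3)3NH+; total volume = 0.03756 L, so [(CH3)3NH+] = 0.005196/0.03756 = 0.1383 M.
Ka((CH3)3NH+) = Kw/Kb = 1.0e-14 / 6.3 x 10^-5 = 1.59e-10.
[H^+] = sqrt(Ka x [(CH3)3NH+]) = sqrt(1.59e-10 x 0.1383) = 4.69e-6 M.
pH = -log(4.69e-6) = 5.33.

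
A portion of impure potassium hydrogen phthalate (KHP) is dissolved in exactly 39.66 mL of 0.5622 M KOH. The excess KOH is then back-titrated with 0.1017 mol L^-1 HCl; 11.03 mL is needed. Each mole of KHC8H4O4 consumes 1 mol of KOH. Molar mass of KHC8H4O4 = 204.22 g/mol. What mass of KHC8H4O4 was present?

Total n(KOH) added = 0.5622 x 0.03966 = 0.02230 mol.
n(HCl) used = 0.1017 x 0.01103 = 0.001122 mol, which equals the excess n(KOH).
So n(KOH) consumed by the sample = 0.02230 - 0.001122 = 0.02118 mol.
n(KHC8H4O4) = 0.02118 / 1 = 0.02118 mol.
mass = 0.02118 mol x 204.22 g/mol = 4.32 g.

4.32 g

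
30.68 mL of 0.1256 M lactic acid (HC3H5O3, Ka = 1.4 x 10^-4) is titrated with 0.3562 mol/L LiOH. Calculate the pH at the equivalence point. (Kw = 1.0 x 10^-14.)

n(HC3H5O3) = 0.1256 x 0.03068 = 0.003853 mol; V(LiOH) at equivalence = 0.003853/0.3562 = 0.01082 L.
At equivalence all the acid is converted to C3H5O3-; total volume = 0.03068 + 0.01082 = 0.04150 L, so [C3H5O3-] = 0.003853/0.04150 = 0.09286 M.
Kb = Kw/Ka = 1.0e-14 / 1.4 x 10^-4 = 7.14e-11.
[OH^-] = sqrt(Kb x [C3H5O3-]) = sqrt(7.14e-11 x 0.09286) = 2.58e-6 M.
pOH = 5.59, so pH = 14.00 - 5.59 = 8.41.

8.41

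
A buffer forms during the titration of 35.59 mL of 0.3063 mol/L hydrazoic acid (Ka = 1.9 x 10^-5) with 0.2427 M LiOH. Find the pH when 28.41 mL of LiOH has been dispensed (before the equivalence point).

Initial n(HN3) = 0.3063 x 0.03559 = 0.01090 mol.
n(LiOH) added = 0.2427 x 0.02841 = 0.006895 mol, converting that many moles of HN3 to N3-.
Remaining n(HN3) = 0.004006 mol; n(N3-) = 0.006895 mol.
By Henderson-Hasselbalch, pH = pKa + log([A^-]/[HA]) = 4.72 + log(0.006895/0.004006) = 4.72 + (+0.24) = 4.96.

4.96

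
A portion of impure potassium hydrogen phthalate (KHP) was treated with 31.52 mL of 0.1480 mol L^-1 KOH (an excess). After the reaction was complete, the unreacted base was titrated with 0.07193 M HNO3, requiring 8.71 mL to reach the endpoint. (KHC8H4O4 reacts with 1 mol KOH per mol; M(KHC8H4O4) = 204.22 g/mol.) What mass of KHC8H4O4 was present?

0.825 g

Total n(KOH) added = 0.1480 x 0.03152 = 0.004665 mol.
n(HNO3) used = 0.07193 x 0.008710 = 0.0006265 mol, which equals the excess n(KOH).
So n(KOH) consumed by the sample = 0.004665 - 0.0006265 = 0.004038 mol.
n(KHC8H4O4) = 0.004038 / 1 = 0.004038 mol.
mass = 0.004038 mol x 204.22 g/mol = 0.825 g.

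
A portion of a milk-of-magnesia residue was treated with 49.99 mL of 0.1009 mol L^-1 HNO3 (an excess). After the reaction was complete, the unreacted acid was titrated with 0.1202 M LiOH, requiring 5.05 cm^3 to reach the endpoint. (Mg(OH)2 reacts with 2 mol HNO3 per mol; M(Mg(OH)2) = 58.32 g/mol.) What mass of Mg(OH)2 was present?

Total n(HNO3) added = 0.1009 x 0.04999 = 0.005044 mol.
n(LiOH) used = 0.1202 x 0.005050 = 0.0006070 mol, which equals the excess n(HNO3).
So n(HNO3) consumed by the sample = 0.005044 - 0.0006070 = 0.004437 mol.
n(Mg(OH)2) = 0.004437 / 2 = 0.002218 mol.
mass = 0.002218 mol x 58.32 g/mol = 0.129 g.

0.129 g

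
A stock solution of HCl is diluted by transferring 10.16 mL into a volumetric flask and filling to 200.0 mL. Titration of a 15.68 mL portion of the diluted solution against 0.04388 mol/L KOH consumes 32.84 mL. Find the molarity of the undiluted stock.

1.81 M

n(KOH) = 0.04388 x 0.03284 = 0.001441 mol.
n(HCl) in the aliquot = 0.001441 mol.
[diluted HCl] = 0.001441 / 0.01568 = 0.09190 M.
Dilution factor = 200.0/10.16 = 19.69, so [stock] = 0.09190 x 19.69 = 1.81 M.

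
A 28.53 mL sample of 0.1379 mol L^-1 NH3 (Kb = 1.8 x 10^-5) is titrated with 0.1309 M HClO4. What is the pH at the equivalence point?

n(NH3) = 0.1379 x 0.02853 = 0.003934 mol; V(HClO4) at equivalence = 0.003934/0.1309 = 0.03006 L.
At equivalence the base is fully converted to NH4+; total volume = 0.05859 L, so [NH4+] = 0.003934/0.05859 = 0.06715 M.
Ka(NH4+) = Kw/Kb = 1.0e-14 / 1.8 x 10^-5 = 5.56e-10.
[H^+] = sqrt(Ka x [NH4+]) = sqrt(5.56e-10 x 0.06715) = 6.11e-6 M.
pH = -log(6.11e-6) = 5.21.

5.21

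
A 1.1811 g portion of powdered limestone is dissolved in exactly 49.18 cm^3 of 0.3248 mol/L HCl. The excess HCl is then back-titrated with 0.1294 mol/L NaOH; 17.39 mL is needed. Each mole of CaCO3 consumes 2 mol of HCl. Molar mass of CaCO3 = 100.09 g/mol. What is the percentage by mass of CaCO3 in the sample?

Total n(HCl) added = 0.3248 x 0.04918 = 0.01597 mol.
n(NaOH) used = 0.1294 x 0.01739 = 0.002250 mol, which equals the excess n(HCl).
So n(HCl) consumed by the sample = 0.01597 - 0.002250 = 0.01372 mol.
n(CaCO3) = 0.01372 / 2 = 0.006862 mol.
mass CaCO3 = 0.006862 x 100.09 = 0.6868 g, so %CaCO3 = 0.6868/1.1811 x 100 = 58.1%.

58.1%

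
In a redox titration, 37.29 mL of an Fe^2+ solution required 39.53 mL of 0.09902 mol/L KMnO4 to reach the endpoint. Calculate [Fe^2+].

n(KMnO4) = 0.09902 x 0.03953 = 0.003914 mol.
From the balanced equation, 1 mol KMnO4 reacts with 5 mol Fe^2+, so n(Fe^2+) = 0.003914 x 5/1 = 0.01957 mol.
[Fe^2+] = 0.01957 / 0.03729 L = 0.525 M.

0.525 M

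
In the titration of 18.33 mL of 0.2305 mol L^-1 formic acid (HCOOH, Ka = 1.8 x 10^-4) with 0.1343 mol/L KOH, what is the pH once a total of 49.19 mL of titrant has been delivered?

n(acid) = 0.2305 x 0.01833 = 0.004225 mol; n(KOH) added = 0.1343 x 0.04919 = 0.006606 mol.
Base is in excess by 0.006606 - 0.004225 = 0.002381 mol in a total volume of 0.06752 L.
[OH^-] = 0.002381/0.06752 = 0.03527 M, so pOH = 1.45 and pH = 14.00 - 1.45 = 12.55.

12.55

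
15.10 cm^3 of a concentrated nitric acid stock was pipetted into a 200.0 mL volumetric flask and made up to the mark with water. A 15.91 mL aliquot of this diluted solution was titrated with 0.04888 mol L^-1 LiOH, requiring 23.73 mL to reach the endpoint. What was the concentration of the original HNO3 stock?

0.966 M

n(LiOH) = 0.04888 x 0.02373 = 0.001160 mol.
n(HNO3) in the aliquot = 0.001160 mol.
[diluted HNO3] = 0.001160 / 0.01591 = 0.07291 M.
Dilution factor = 200.0/15.10 = 13.25, so [stock] = 0.07291 x 13.25 = 0.966 M.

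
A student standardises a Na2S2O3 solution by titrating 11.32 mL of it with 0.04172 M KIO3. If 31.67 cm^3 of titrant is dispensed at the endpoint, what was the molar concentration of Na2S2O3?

n(KIO3) = 0.04172 x 0.03167 = 0.001321 mol.
From the balanced equation, 1 mol KIO3 reacts with 6 mol Na2S2O3, so n(Na2S2O3) = 0.001321 x 6/1 = 0.007928 mol.
[Na2S2O3] = 0.007928 / 0.01132 L = 0.700 M.

0.700 M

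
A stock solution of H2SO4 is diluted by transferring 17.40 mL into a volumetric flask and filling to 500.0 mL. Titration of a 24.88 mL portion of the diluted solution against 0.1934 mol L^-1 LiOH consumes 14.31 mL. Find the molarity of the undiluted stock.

n(LiOH) = 0.1934 x 0.01431 = 0.002768 mol.
n(H2SO4) in the aliquot = 0.002768 x 1/2 = 0.001384 mol.
[diluted H2SO4] = 0.001384 / 0.02488 = 0.05562 M.
Dilution factor = 500.0/17.40 = 28.74, so [stock] = 0.05562 x 28.74 = 1.60 M.

1.60 M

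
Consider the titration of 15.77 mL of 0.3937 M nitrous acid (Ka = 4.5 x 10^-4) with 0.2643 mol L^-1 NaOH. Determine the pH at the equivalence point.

n(HNO2) = 0.3937 x 0.01577 = 0.006209 mol; V(NaOH) at equivalence = 0.006209/0.2643 = 0.02349 L.
At equivalence all the acid is converted to NO2-; total volume = 0.01577 + 0.02349 = 0.03926 L, so [NO2-] = 0.006209/0.03926 = 0.1581 M.
Kb = Kw/Ka = 1.0e-14 / 4.5 x 10^-4 = 2.22e-11.
[OH^-] = sqrt(Kb x [NO2-]) = sqrt(2.22e-11 x 0.1581) = 1.87e-6 M.
pOH = 5.73, so pH = 14.00 - 5.73 = 8.27.

8.27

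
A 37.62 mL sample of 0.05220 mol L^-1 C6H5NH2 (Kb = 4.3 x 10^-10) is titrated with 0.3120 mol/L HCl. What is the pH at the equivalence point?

n(C6H5NH2) = 0.05220 x 0.03762 = 0.001964 mol; V(HCl) at equivalence = 0.001964/0.3120 = 0.006294 L.
At equivalence the base is fully converted to C6H5NH3+; total volume = 0.04391 L, so [C6H5NH3+] = 0.001964/0.04391 = 0.04472 M.
Ka(C6H5NH3+) = Kw/Kb = 1.0e-14 / 4.3 x 10^-10 = 2.33e-5.
[H^+] = sqrt(Ka x [C6H5NH3+]) = sqrt(2.33e-5 x 0.04472) = 0.00102 M.
pH = -log(0.00102) = 2.99.

2.99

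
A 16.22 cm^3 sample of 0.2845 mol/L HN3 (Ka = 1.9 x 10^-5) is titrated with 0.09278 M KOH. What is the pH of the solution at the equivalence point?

n(HN3) = 0.2845 x 0.01622 = 0.004615 mol; V(KOH) at equivalence = 0.004615/0.09278 = 0.04974 L.
At equivalence all the acid is converted to N3-; total volume = 0.01622 + 0.04974 = 0.06596 L, so [N3-] = 0.004615/0.06596 = 0.06996 M.
Kb = Kw/Ka = 1.0e-14 / 1.9 x 10^-5 = 5.26e-10.
[OH^-] = sqrt(Kb x [N3-]) = sqrt(5.26e-10 x 0.06996) = 6.07e-6 M.
pOH = 5.22, so pH = 14.00 - 5.22 = 8.78.

8.78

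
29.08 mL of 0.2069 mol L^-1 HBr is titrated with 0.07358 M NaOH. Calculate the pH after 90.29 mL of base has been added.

11.72

n(acid) = 0.2069 x 0.02908 = 0.006017 mol; n(NaOH) added = 0.07358 x 0.09029 = 0.006644 mol.
Base is in excess by 0.006644 - 0.006017 = 0.0006269 mol in a total volume of 0.1194 L.
[OH^-] = 0.0006269/0.1194 = 0.005252 M, so pOH = 2.28 and pH = 14.00 - 2.28 = 11.72.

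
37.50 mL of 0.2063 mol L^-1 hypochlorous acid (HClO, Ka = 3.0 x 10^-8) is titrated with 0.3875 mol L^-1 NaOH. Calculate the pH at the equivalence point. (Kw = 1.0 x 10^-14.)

n(HClO) = 0.2063 x 0.03750 = 0.007736 mol; V(NaOH) at equivalence = 0.007736/0.3875 = 0.01996 L.
At equivalence all the acid is converted to ClO-; total volume = 0.03750 + 0.01996 = 0.05746 L, so [ClO-] = 0.007736/0.05746 = 0.1346 M.
Kb = Kw/Ka = 1.0e-14 / 3.0 x 10^-8 = 3.33e-7.
[OH^-] = sqrt(Kb x [ClO-]) = sqrt(3.33e-7 x 0.1346) = 0.000212 M.
pOH = 3.67, so pH = 14.00 - 3.67 = 10.33.

10.33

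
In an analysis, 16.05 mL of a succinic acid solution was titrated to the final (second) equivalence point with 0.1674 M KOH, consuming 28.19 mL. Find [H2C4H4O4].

n(KOH) = 0.1674 x 0.02819 = 0.004719 mol.
At the final (second) equivalence point, 2 mol OH^- react per mol H2C4H4O4, so n(H2C4H4O4) = 0.004719 / 2 = 0.002360 mol.
[H2C4H4O4] = 0.002360 / 0.01605 L = 0.147 M.

0.147 M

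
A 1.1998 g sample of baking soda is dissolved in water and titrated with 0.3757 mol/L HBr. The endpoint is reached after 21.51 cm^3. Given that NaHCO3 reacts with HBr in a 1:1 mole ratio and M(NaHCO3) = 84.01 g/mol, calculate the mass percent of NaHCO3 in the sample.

n(HBr) = 0.3757 x 0.02151 = 0.008081 mol.
n(NaHCO3) = 0.008081 / 1 = 0.008081 mol.
mass of NaHCO3 = 0.008081 x 84.01 = 0.6789 g.
% purity = 0.6789 / 1.1998 x 100 = 56.6%.

56.6%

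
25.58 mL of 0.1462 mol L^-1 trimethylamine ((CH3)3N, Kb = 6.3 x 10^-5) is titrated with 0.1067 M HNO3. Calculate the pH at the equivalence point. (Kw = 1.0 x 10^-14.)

5.50

n((CH3)3N) = 0.1462 x 0.02558 = 0.003740 mol; V(HNO3) at equivalence = 0.003740/0.1067 = 0.03505 L.
At equivalence the base is fully converted to (CH3)3NH+; total volume = 0.06063 L, so [(CH3)3NH+] = 0.003740/0.06063 = 0.06168 M.
Ka((CH3)3NH+) = Kw/Kb = 1.0e-14 / 6.3 x 10^-5 = 1.59e-10.
[H^+] = sqrt(Ka x [(CH3)3NH+]) = sqrt(1.59e-10 x 0.06168) = 3.13e-6 M.
pH = -log(3.13e-6) = 5.50.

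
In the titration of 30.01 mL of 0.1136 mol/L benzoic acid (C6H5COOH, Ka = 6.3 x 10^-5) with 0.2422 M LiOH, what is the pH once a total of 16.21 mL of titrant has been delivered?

12.05

n(acid) = 0.1136 x 0.03001 = 0.003409 mol; n(LiOH) added = 0.2422 x 0.01621 = 0.003926 mol.
Base is in excess by 0.003926 - 0.003409 = 0.0005169 mol in a total volume of 0.04622 L.
[OH^-] = 0.0005169/0.04622 = 0.01118 M, so pOH = 1.95 and pH = 14.00 - 1.95 = 12.05.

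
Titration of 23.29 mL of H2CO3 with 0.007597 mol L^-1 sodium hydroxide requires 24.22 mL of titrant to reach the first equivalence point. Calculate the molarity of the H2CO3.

0.00790 M

n(NaOH) = 0.007597 x 0.02422 = 0.0001840 mol.
At the first equivalence point, 1 mol OH^- react per mol H2CO3, so n(H2CO3) = 0.0001840 / 1 = 0.0001840 mol.
[H2CO3] = 0.0001840 / 0.02329 L = 0.00790 M.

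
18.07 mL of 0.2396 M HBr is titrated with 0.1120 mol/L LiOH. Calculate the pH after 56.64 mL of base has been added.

12.43

n(acid) = 0.2396 x 0.01807 = 0.004330 mol; n(LiOH) added = 0.1120 x 0.05664 = 0.006344 mol.
Base is in excess by 0.006344 - 0.004330 = 0.002014 mol in a total volume of 0.07471 L.
[OH^-] = 0.002014/0.07471 = 0.02696 M, so pOH = 1.57 and pH = 14.00 - 1.57 = 12.43.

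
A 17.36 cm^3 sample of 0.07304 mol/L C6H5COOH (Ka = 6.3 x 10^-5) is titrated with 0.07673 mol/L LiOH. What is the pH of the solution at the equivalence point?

8.39

n(C6H5COOH) = 0.07304 x 0.01736 = 0.001268 mol; V(LiOH) at equivalence = 0.001268/0.07673 = 0.01653 L.
At equivalence all the acid is converted to C6H5COO-; total volume = 0.01736 + 0.01653 = 0.03389 L, so [C6H5COO-] = 0.001268/0.03389 = 0.03742 M.
Kb = Kw/Ka = 1.0e-14 / 6.3 x 10^-5 = 1.59e-10.
[OH^-] = sqrt(Kb x [C6H5COO-]) = sqrt(1.59e-10 x 0.03742) = 2.44e-6 M.
pOH = 5.61, so pH = 14.00 - 5.61 = 8.39.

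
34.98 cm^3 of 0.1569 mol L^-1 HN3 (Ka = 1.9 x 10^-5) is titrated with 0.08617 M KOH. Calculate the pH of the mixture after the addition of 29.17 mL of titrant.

Initial n(HN3) = 0.1569 x 0.03498 = 0.005488 mol.
n(KOH) added = 0.08617 x 0.02917 = 0.002514 mol, converting that many moles of HN3 to N3-.
Remaining n(HN3) = 0.002975 mol; n(N3-) = 0.002514 mol.
By Henderson-Hasselbalch, pH = pKa + log([A^-]/[HA]) = 4.72 + log(0.002514/0.002975) = 4.72 + (-0.07) = 4.65.

4.65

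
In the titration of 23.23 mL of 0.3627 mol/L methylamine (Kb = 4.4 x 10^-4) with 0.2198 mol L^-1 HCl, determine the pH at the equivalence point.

5.75

n(CH3NH2) = 0.3627 x 0.02323 = 0.008426 mol; V(HCl) at equivalence = 0.008426/0.2198 = 0.03833 L.
At equivalence the base is fully converted to CH3NH3+; total volume = 0.06156 L, so [CH3NH3+] = 0.008426/0.06156 = 0.1369 M.
Ka(CH3NH3+) = Kw/Kb = 1.0e-14 / 4.4 x 10^-4 = 2.27e-11.
[H^+] = sqrt(Ka x [CH3NH3+]) = sqrt(2.27e-11 x 0.1369) = 1.76e-6 M.
pH = -log(1.76e-6) = 5.75.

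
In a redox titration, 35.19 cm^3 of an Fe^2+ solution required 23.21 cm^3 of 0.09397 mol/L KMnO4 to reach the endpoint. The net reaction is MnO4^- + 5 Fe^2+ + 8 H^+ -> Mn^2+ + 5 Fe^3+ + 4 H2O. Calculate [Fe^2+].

0.310 M

n(KMnO4) = 0.09397 x 0.02321 = 0.002181 mol.
From the balanced equation, 1 mol KMnO4 reacts with 5 mol Fe^2+, so n(Fe^2+) = 0.002181 x 5/1 = 0.01091 mol.
[Fe^2+] = 0.01091 / 0.03519 L = 0.310 M.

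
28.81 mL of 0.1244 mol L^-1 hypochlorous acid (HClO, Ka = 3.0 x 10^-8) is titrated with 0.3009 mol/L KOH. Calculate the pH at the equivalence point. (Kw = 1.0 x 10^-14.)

n(HClO) = 0.1244 x 0.02881 = 0.003584 mol; V(KOH) at equivalence = 0.003584/0.3009 = 0.01191 L.
At equivalence all the acid is converted to ClO-; total volume = 0.02881 + 0.01191 = 0.04072 L, so [ClO-] = 0.003584/0.04072 = 0.08801 M.
Kb = Kw/Ka = 1.0e-14 / 3.0 x 10^-8 = 3.33e-7.
[OH^-] = sqrt(Kb x [ClO-]) = sqrt(3.33e-7 x 0.08801) = 0.000171 M.
pOH = 3.77, so pH = 14.00 - 3.77 = 10.23.

10.23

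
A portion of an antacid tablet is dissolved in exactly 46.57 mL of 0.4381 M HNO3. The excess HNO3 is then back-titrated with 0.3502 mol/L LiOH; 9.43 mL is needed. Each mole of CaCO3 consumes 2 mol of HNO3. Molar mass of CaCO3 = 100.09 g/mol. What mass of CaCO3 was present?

Total n(HNO3) added = 0.4381 x 0.04657 = 0.02040 mol.
n(LiOH) used = 0.3502 x 0.009430 = 0.003302 mol, which equals the excess n(HNO3).
So n(HNO3) consumed by the sample = 0.02040 - 0.003302 = 0.01710 mol.
n(CaCO3) = 0.01710 / 2 = 0.008550 mol.
mass = 0.008550 mol x 100.09 g/mol = 0.856 g.

0.856 g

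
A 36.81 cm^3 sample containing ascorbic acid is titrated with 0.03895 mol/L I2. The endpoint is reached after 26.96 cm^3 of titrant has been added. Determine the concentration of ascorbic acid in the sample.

n(I2) = 0.03895 x 0.02696 = 0.001050 mol.
From the balanced equation, 1 mol I2 reacts with 1 mol ascorbic acid, so n(ascorbic acid) = 0.001050 x 1/1 = 0.001050 mol.
[ascorbic acid] = 0.001050 / 0.03681 L = 0.0285 M.

0.0285 M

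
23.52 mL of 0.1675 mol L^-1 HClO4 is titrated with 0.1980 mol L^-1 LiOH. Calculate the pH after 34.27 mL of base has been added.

12.69

n(acid) = 0.1675 x 0.02352 = 0.003940 mol; n(LiOH) added = 0.1980 x 0.03427 = 0.006785 mol.
Base is in excess by 0.006785 - 0.003940 = 0.002846 mol in a total volume of 0.05779 L.
[OH^-] = 0.002846/0.05779 = 0.04924 M, so pOH = 1.31 and pH = 14.00 - 1.31 = 12.69.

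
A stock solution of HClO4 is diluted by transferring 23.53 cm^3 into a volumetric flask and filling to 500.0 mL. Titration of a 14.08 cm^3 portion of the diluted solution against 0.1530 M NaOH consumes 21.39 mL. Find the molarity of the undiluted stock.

n(NaOH) = 0.1530 x 0.02139 = 0.003273 mol.
n(HClO4) in the aliquot = 0.003273 mol.
[diluted HClO4] = 0.003273 / 0.01408 = 0.2324 M.
Dilution factor = 500.0/23.53 = 21.25, so [stock] = 0.2324 x 21.25 = 4.94 M.

4.94 M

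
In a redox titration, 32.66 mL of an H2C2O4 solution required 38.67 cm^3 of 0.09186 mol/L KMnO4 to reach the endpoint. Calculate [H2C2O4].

n(KMnO4) = 0.09186 x 0.03867 = 0.003552 mol.
From the balanced equation, 2 mol KMnO4 reacts with 5 mol H2C2O4, so n(H2C2O4) = 0.003552 x 5/2 = 0.008881 mol.
[H2C2O4] = 0.008881 / 0.03266 L = 0.272 M.

0.272 M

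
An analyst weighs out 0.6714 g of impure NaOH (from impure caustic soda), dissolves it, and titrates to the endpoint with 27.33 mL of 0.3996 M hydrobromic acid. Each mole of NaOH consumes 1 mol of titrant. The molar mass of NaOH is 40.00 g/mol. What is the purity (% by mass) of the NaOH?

n(HBr) = 0.3996 x 0.02733 = 0.01092 mol.
n(NaOH) = 0.01092 / 1 = 0.01092 mol.
mass of NaOH = 0.01092 x 40.00 = 0.4368 g.
% purity = 0.4368 / 0.6714 x 100 = 65.1%.

65.1%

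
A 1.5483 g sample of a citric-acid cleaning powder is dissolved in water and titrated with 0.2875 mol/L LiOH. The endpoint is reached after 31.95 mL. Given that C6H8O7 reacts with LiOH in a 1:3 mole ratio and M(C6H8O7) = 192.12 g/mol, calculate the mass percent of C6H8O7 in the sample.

38.0%

n(LiOH) = 0.2875 x 0.03195 = 0.009186 mol.
n(C6H8O7) = 0.009186 / 3 = 0.003062 mol.
mass of C6H8O7 = 0.003062 x 192.12 = 0.5882 g.
% purity = 0.5882 / 1.5483 x 100 = 38.0%.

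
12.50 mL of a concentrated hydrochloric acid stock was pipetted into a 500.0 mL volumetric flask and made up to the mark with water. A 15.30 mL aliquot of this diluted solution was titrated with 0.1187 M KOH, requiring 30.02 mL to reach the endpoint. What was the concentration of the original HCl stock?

n(KOH) = 0.1187 x 0.03002 = 0.003563 mol.
n(HCl) in the aliquot = 0.003563 mol.
[diluted HCl] = 0.003563 / 0.01530 = 0.2329 M.
Dilution factor = 500.0/12.50 = 40.00, so [stock] = 0.2329 x 40.00 = 9.32 M.

9.32 M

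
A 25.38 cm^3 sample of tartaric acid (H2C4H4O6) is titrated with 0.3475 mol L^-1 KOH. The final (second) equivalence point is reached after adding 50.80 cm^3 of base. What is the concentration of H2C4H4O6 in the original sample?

n(KOH) = 0.3475 x 0.05080 = 0.01765 mol.
At the final (second) equivalence point, 2 mol OH^- react per mol H2C4H4O6, so n(H2C4H4O6) = 0.01765 / 2 = 0.008826 mol.
[H2C4H4O6] = 0.008826 / 0.02538 L = 0.348 M.

0.348 M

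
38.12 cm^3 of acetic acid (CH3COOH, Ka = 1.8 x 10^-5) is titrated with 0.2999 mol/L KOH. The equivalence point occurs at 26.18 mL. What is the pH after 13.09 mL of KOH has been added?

13.09 mL is exactly half the equivalence volume (26.18/2), i.e. the half-equivalence point.
There, n(HA) = n(A^-), so pH = pKa = -log(1.8 x 10^-5) = 4.74.

4.74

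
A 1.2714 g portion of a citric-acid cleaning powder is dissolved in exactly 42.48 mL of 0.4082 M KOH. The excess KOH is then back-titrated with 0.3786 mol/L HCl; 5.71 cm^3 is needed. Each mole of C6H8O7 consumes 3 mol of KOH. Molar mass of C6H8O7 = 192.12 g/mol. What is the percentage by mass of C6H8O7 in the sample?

76.5%

Total n(KOH) added = 0.4082 x 0.04248 = 0.01734 mol.
n(HCl) used = 0.3786 x 0.005710 = 0.002162 mol, which equals the excess n(KOH).
So n(KOH) consumed by the sample = 0.01734 - 0.002162 = 0.01518 mol.
n(C6H8O7) = 0.01518 / 3 = 0.005060 mol.
mass C6H8O7 = 0.005060 x 192.12 = 0.9720 g, so %C6H8O7 = 0.9720/1.2714 x 100 = 76.5%.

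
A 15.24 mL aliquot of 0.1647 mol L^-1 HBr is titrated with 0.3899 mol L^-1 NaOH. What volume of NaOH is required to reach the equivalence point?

n(HBr) = 0.1647 mol/L x 0.01524 L = 0.002510 mol.
At equivalence n(NaOH) = n(HBr) = 0.002510 mol.
V(NaOH) = 0.002510 / 0.3899 = 0.006438 L = 6.44 mL.

6.44 mL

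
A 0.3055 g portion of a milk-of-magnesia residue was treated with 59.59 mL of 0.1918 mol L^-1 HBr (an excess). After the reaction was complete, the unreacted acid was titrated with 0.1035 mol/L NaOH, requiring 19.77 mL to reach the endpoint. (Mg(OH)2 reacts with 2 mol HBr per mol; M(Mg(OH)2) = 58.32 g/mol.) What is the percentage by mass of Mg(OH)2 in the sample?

Total n(HBr) added = 0.1918 x 0.05959 = 0.01143 mol.
n(NaOH) used = 0.1035 x 0.01977 = 0.002046 mol, which equals the excess n(HBr).
So n(HBr) consumed by the sample = 0.01143 - 0.002046 = 0.009383 mol.
n(Mg(OH)2) = 0.009383 / 2 = 0.004692 mol.
mass Mg(OH)2 = 0.004692 x 58.32 = 0.2736 g, so %Mg(OH)2 = 0.2736/0.3055 x 100 = 89.6%.

89.6%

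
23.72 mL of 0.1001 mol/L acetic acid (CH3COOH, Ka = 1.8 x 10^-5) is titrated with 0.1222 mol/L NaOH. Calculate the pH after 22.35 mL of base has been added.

11.89

n(acid) = 0.1001 x 0.02372 = 0.002374 mol; n(NaOH) added = 0.1222 x 0.02235 = 0.002731 mol.
Base is in excess by 0.002731 - 0.002374 = 0.0003568 mol in a total volume of 0.04607 L.
[OH^-] = 0.0003568/0.04607 = 0.007745 M, so pOH = 2.11 and pH = 14.00 - 2.11 = 11.89.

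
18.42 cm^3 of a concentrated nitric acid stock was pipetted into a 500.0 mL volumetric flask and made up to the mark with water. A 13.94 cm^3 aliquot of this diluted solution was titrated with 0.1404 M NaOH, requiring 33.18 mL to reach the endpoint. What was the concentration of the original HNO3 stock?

n(NaOH) = 0.1404 x 0.03318 = 0.004658 mol.
n(HNO3) in the aliquot = 0.004658 mol.
[diluted HNO3] = 0.004658 / 0.01394 = 0.3342 M.
Dilution factor = 500.0/18.42 = 27.14, so [stock] = 0.3342 x 27.14 = 9.07 M.

9.07 M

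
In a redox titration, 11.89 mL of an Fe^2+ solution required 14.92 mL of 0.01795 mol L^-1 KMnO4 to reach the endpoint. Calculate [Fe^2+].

0.113 M

n(KMnO4) = 0.01795 x 0.01492 = 0.0002678 mol.
From the balanced equation, 1 mol KMnO4 reacts with 5 mol Fe^2+, so n(Fe^2+) = 0.0002678 x 5/1 = 0.001339 mol.
[Fe^2+] = 0.001339 / 0.01189 L = 0.113 M.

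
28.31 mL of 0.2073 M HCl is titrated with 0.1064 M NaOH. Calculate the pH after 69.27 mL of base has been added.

n(acid) = 0.2073 x 0.02831 = 0.005869 mol; n(NaOH) added = 0.1064 x 0.06927 = 0.007370 mol.
Base is in excess by 0.007370 - 0.005869 = 0.001502 mol in a total volume of 0.09758 L.
[OH^-] = 0.001502/0.09758 = 0.01539 M, so pOH = 1.81 and pH = 14.00 - 1.81 = 12.19.

12.19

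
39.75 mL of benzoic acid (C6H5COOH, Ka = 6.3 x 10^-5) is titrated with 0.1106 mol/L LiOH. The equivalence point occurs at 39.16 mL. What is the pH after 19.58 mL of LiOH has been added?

4.20

19.58 mL is exactly half the equivalence volume (39.16/2), i.e. the half-equivalence point.
There, n(HA) = n(A^-), so pH = pKa = -log(6.3 x 10^-5) = 4.20.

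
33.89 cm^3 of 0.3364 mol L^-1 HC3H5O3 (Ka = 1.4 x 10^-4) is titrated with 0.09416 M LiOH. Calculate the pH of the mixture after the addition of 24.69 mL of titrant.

3.26

Initial n(HC3H5O3) = 0.3364 x 0.03389 = 0.01140 mol.
n(LiOH) added = 0.09416 x 0.02469 = 0.002325 mol, converting that many moles of HC3H5O3 to C3H5O3-.
Remaining n(HC3H5O3) = 0.009076 mol; n(C3H5O3-) = 0.002325 mol.
By Henderson-Hasselbalch, pH = pKa + log([A^-]/[HA]) = 3.85 + log(0.002325/0.009076) = 3.85 + (-0.59) = 3.26.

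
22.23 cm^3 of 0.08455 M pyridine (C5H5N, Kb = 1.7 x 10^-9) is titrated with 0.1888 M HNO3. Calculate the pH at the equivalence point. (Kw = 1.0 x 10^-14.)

3.23

n(C5H5N) = 0.08455 x 0.02223 = 0.001880 mol; V(HNO3) at equivalence = 0.001880/0.1888 = 0.009955 L.
At equivalence the base is fully converted to C5H5NH+; total volume = 0.03219 L, so [C5H5NH+] = 0.001880/0.03219 = 0.05840 M.
Ka(C5H5NH+) = Kw/Kb = 1.0e-14 / 1.7 x 10^-9 = 5.88e-6.
[H^+] = sqrt(Ka x [C5H5NH+]) = sqrt(5.88e-6 x 0.05840) = 0.000586 M.
pH = -log(0.000586) = 3.23.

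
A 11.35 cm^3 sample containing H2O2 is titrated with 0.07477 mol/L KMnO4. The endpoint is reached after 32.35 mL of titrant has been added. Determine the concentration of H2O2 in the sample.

n(KMnO4) = 0.07477 x 0.03235 = 0.002419 mol.
From the balanced equation, 2 mol KMnO4 reacts with 5 mol H2O2, so n(H2O2) = 0.002419 x 5/2 = 0.006047 mol.
[H2O2] = 0.006047 / 0.01135 L = 0.533 M.

0.533 M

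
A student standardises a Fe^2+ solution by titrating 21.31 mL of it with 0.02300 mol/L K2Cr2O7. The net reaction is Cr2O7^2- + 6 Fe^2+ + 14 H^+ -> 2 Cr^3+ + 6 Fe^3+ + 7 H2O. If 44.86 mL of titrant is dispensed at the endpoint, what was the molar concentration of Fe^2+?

0.291 M

n(K2Cr2O7) = 0.02300 x 0.04486 = 0.001032 mol.
From the balanced equation, 1 mol K2Cr2O7 reacts with 6 mol Fe^2+, so n(Fe^2+) = 0.001032 x 6/1 = 0.006191 mol.
[Fe^2+] = 0.006191 / 0.02131 L = 0.291 M.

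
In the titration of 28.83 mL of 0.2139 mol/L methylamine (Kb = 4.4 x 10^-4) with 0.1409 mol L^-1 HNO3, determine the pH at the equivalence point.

5.86

n(CH3NH2) = 0.2139 x 0.02883 = 0.006167 mol; V(HNO3) at equivalence = 0.006167/0.1409 = 0.04377 L.
At equivalence the base is fully converted to CH3NH3+; total volume = 0.07260 L, so [CH3NH3+] = 0.006167/0.07260 = 0.08495 M.
Ka(CH3NH3+) = Kw/Kb = 1.0e-14 / 4.4 x 10^-4 = 2.27e-11.
[H^+] = sqrt(Ka x [CH3NH3+]) = sqrt(2.27e-11 x 0.08495) = 1.39e-6 M.
pH = -log(1.39e-6) = 5.86.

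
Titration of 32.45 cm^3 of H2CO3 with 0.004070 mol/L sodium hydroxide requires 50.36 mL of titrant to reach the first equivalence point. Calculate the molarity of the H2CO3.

0.00632 M

n(NaOH) = 0.004070 x 0.05036 = 0.0002050 mol.
At the first equivalence point, 1 mol OH^- react per mol H2CO3, so n(H2CO3) = 0.0002050 / 1 = 0.0002050 mol.
[H2CO3] = 0.0002050 / 0.03245 L = 0.00632 M.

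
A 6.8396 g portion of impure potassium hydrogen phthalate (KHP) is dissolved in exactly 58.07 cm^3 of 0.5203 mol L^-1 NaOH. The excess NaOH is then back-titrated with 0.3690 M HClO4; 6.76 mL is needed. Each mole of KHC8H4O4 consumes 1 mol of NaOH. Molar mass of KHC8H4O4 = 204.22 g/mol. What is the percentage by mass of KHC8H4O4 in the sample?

82.8%

Total n(NaOH) added = 0.5203 x 0.05807 = 0.03021 mol.
n(HClO4) used = 0.3690 x 0.006760 = 0.002494 mol, which equals the excess n(NaOH).
So n(NaOH) consumed by the sample = 0.03021 - 0.002494 = 0.02772 mol.
n(KHC8H4O4) = 0.02772 / 1 = 0.02772 mol.
mass KHC8H4O4 = 0.02772 x 204.22 = 5.661 g, so %KHC8H4O4 = 5.661/6.8396 x 100 = 82.8%.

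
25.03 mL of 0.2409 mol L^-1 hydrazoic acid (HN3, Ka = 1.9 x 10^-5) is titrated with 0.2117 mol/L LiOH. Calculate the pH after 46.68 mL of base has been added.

n(acid) = 0.2409 x 0.02503 = 0.006030 mol; n(LiOH) added = 0.2117 x 0.04668 = 0.009882 mol.
Base is in excess by 0.009882 - 0.006030 = 0.003852 mol in a total volume of 0.07171 L.
[OH^-] = 0.003852/0.07171 = 0.05372 M, so pOH = 1.27 and pH = 14.00 - 1.27 = 12.73.

12.73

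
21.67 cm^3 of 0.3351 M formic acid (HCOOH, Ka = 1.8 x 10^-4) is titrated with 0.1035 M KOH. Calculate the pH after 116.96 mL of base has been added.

n(acid) = 0.3351 x 0.02167 = 0.007262 mol; n(KOH) added = 0.1035 x 0.1170 = 0.01211 mol.
Base is in excess by 0.01211 - 0.007262 = 0.004844 mol in a total volume of 0.1386 L.
[OH^-] = 0.004844/0.1386 = 0.03494 M, so pOH = 1.46 and pH = 14.00 - 1.46 = 12.54.

12.54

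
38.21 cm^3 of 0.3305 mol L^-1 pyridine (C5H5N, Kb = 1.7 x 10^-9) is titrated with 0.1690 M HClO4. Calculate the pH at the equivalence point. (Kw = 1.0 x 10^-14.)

3.09

n(C5H5N) = 0.3305 x 0.03821 = 0.01263 mol; V(HClO4) at equivalence = 0.01263/0.1690 = 0.07472 L.
At equivalence the base is fully converted to C5H5NH+; total volume = 0.1129 L, so [C5H5NH+] = 0.01263/0.1129 = 0.1118 M.
Ka(C5H5NH+) = Kw/Kb = 1.0e-14 / 1.7 x 10^-9 = 5.88e-6.
[H^+] = sqrt(Ka x [C5H5NH+]) = sqrt(5.88e-6 x 0.1118) = 0.000811 M.
pH = -log(0.000811) = 3.09.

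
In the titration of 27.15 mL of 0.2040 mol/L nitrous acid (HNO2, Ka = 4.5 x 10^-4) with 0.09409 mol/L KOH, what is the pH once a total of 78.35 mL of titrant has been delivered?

n(acid) = 0.2040 x 0.02715 = 0.005539 mol; n(KOH) added = 0.09409 x 0.07835 = 0.007372 mol.
Base is in excess by 0.007372 - 0.005539 = 0.001833 mol in a total volume of 0.1055 L.
[OH^-] = 0.001833/0.1055 = 0.01738 M, so pOH = 1.76 and pH = 14.00 - 1.76 = 12.24.

12.24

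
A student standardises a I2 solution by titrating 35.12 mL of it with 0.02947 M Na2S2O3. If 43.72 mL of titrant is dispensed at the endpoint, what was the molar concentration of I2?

n(Na2S2O3) = 0.02947 x 0.04372 = 0.001288 mol.
From the balanced equation, 2 mol Na2S2O3 reacts with 1 mol I2, so n(I2) = 0.001288 x 1/2 = 0.0006442 mol.
[I2] = 0.0006442 / 0.03512 L = 0.0183 M.

0.0183 M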